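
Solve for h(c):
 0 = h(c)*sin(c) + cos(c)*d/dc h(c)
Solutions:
 h(c) = C1*cos(c)


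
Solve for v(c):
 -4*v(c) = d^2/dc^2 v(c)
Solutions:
 v(c) = C1*sin(2*c) + C2*cos(2*c)


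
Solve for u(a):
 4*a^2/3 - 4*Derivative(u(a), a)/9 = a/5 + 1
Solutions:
 u(a) = C1 + a^3 - 9*a^2/40 - 9*a/4


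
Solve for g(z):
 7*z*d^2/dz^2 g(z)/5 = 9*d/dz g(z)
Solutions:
 g(z) = C1 + C2*z^(52/7)


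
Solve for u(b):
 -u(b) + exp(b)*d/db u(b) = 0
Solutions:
 u(b) = C1*exp(-exp(-b))


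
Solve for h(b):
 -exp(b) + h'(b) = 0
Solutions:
 h(b) = C1 + exp(b)


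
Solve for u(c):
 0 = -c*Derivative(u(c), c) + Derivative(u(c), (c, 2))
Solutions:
 u(c) = C1 + C2*erfi(sqrt(2)*c/2)


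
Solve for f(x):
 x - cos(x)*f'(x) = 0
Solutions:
 f(x) = C1 + Integral(x/cos(x), x)


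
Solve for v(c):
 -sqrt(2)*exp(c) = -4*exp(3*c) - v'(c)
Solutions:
 v(c) = C1 - 4*exp(3*c)/3 + sqrt(2)*exp(c)


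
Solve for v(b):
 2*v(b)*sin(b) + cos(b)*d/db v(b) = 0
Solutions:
 v(b) = C1*cos(b)^2


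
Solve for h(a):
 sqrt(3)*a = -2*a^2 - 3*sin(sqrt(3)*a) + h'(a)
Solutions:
 h(a) = C1 + 2*a^3/3 + sqrt(3)*a^2/2 - sqrt(3)*cos(sqrt(3)*a)


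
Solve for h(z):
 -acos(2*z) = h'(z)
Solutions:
 h(z) = C1 - z*acos(2*z) + sqrt(1 - 4*z^2)/2


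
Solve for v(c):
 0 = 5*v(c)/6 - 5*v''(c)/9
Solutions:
 v(c) = C1*exp(-sqrt(6)*c/2) + C2*exp(sqrt(6)*c/2)


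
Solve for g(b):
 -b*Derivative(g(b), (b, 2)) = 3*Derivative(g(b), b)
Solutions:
 g(b) = C1 + C2/b^2


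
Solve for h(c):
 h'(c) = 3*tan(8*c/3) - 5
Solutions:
 h(c) = C1 - 5*c - 9*log(cos(8*c/3))/8


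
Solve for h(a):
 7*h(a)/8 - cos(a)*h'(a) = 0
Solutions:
 h(a) = C1*(sin(a) + 1)^(7/16)/(sin(a) - 1)^(7/16)


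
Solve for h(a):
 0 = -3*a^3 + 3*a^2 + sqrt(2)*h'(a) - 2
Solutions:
 h(a) = C1 + 3*sqrt(2)*a^4/8 - sqrt(2)*a^3/2 + sqrt(2)*a


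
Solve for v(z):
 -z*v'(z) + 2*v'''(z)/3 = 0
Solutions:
 v(z) = C1 + Integral(C2*airyai(2^(2/3)*3^(1/3)*z/2) + C3*airybi(2^(2/3)*3^(1/3)*z/2), z)


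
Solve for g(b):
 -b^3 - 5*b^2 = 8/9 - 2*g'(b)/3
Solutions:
 g(b) = C1 + 3*b^4/8 + 5*b^3/2 + 4*b/3


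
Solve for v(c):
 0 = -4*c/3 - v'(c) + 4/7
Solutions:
 v(c) = C1 - 2*c^2/3 + 4*c/7


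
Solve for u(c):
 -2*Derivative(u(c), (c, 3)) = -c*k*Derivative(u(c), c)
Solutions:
 u(c) = C1 + Integral(C2*airyai(2^(2/3)*c*k^(1/3)/2) + C3*airybi(2^(2/3)*c*k^(1/3)/2), c)


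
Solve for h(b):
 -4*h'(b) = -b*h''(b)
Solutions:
 h(b) = C1 + C2*b^5


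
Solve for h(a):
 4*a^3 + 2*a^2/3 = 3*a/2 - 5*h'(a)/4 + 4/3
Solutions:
 h(a) = C1 - 4*a^4/5 - 8*a^3/45 + 3*a^2/5 + 16*a/15


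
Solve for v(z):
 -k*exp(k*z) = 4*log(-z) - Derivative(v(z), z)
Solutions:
 v(z) = C1 + 4*z*log(-z) - 4*z + exp(k*z)


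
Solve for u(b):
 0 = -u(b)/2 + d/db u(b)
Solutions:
 u(b) = C1*exp(b/2)


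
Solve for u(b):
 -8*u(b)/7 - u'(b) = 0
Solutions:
 u(b) = C1*exp(-8*b/7)


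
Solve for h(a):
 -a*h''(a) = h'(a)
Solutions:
 h(a) = C1 + C2*log(a)


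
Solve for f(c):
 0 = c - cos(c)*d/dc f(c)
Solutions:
 f(c) = C1 + Integral(c/cos(c), c)


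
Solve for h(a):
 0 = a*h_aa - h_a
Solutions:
 h(a) = C1 + C2*a^2


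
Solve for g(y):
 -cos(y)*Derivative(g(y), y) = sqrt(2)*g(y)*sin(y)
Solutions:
 g(y) = C1*cos(y)^(sqrt(2))


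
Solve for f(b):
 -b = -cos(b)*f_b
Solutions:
 f(b) = C1 + Integral(b/cos(b), b)


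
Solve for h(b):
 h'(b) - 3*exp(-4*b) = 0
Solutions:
 h(b) = C1 - 3*exp(-4*b)/4


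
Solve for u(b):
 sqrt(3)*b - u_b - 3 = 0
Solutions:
 u(b) = C1 + sqrt(3)*b^2/2 - 3*b


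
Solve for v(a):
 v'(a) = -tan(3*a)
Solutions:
 v(a) = C1 + log(cos(3*a))/3


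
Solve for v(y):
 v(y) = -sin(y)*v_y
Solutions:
 v(y) = C1*sqrt(cos(y) + 1)/sqrt(cos(y) - 1)


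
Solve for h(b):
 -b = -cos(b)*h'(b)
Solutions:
 h(b) = C1 + Integral(b/cos(b), b)


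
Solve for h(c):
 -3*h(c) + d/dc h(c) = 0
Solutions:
 h(c) = C1*exp(3*c)


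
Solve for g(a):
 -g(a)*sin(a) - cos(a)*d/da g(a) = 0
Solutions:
 g(a) = C1*cos(a)


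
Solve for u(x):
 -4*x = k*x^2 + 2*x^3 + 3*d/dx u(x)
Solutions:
 u(x) = C1 - k*x^3/9 - x^4/6 - 2*x^2/3


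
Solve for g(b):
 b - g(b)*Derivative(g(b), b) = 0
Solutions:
 g(b) = -sqrt(C1 + b^2)
 g(b) = sqrt(C1 + b^2)


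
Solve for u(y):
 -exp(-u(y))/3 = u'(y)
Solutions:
 u(y) = log(C1 - y/3)


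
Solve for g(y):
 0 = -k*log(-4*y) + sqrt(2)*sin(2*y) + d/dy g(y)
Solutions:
 g(y) = C1 + k*y*(log(-y) - 1) + 2*k*y*log(2) + sqrt(2)*cos(2*y)/2


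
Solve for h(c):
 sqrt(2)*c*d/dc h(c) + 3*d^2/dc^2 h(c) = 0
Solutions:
 h(c) = C1 + C2*erf(2^(3/4)*sqrt(3)*c/6)


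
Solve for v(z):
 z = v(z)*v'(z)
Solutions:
 v(z) = -sqrt(C1 + z^2)
 v(z) = sqrt(C1 + z^2)


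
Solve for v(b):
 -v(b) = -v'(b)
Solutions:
 v(b) = C1*exp(b)


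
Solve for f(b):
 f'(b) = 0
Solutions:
 f(b) = C1


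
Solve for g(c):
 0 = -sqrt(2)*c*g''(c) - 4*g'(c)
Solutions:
 g(c) = C1 + C2*c^(1 - 2*sqrt(2))


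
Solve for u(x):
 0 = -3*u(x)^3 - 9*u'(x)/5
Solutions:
 u(x) = -sqrt(6)*sqrt(-1/(C1 - 5*x))/2
 u(x) = sqrt(6)*sqrt(-1/(C1 - 5*x))/2


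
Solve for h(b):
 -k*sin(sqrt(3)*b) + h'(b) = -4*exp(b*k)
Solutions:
 h(b) = C1 - sqrt(3)*k*cos(sqrt(3)*b)/3 - 4*exp(b*k)/k


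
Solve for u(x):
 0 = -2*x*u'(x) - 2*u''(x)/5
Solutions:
 u(x) = C1 + C2*erf(sqrt(10)*x/2)


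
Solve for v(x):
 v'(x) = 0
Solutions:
 v(x) = C1


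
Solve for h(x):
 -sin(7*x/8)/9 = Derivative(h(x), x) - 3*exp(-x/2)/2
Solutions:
 h(x) = C1 + 8*cos(7*x/8)/63 - 3*exp(-x/2)


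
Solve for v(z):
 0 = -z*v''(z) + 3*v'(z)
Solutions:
 v(z) = C1 + C2*z^4


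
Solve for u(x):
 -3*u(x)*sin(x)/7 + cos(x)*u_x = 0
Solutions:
 u(x) = C1/cos(x)^(3/7)


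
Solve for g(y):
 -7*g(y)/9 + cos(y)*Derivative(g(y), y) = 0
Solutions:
 g(y) = C1*(sin(y) + 1)^(7/18)/(sin(y) - 1)^(7/18)


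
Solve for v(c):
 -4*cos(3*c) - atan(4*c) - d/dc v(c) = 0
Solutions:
 v(c) = C1 - c*atan(4*c) + log(16*c^2 + 1)/8 - 4*sin(3*c)/3


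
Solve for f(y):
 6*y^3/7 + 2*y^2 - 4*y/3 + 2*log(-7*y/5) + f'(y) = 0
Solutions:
 f(y) = C1 - 3*y^4/14 - 2*y^3/3 + 2*y^2/3 - 2*y*log(-y) + 2*y*(-log(7) + 1 + log(5))


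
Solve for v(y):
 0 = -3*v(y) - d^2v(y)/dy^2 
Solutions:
 v(y) = C1*sin(sqrt(3)*y) + C2*cos(sqrt(3)*y)


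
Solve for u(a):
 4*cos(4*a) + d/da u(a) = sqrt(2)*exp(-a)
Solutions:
 u(a) = C1 - sin(4*a) - sqrt(2)*exp(-a)


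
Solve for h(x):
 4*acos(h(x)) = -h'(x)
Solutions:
 Integral(1/acos(_y), (_y, h(x))) = C1 - 4*x


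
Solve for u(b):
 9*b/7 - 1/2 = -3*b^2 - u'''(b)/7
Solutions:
 u(b) = C1 + C2*b + C3*b^2 - 7*b^5/20 - 3*b^4/8 + 7*b^3/12


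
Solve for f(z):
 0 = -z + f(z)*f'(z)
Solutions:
 f(z) = -sqrt(C1 + z^2)
 f(z) = sqrt(C1 + z^2)


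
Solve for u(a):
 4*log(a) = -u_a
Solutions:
 u(a) = C1 - 4*a*log(a) + 4*a


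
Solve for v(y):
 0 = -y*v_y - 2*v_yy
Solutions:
 v(y) = C1 + C2*erf(y/2)


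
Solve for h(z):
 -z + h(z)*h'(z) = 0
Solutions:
 h(z) = -sqrt(C1 + z^2)
 h(z) = sqrt(C1 + z^2)


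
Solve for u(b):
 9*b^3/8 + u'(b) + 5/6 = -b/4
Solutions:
 u(b) = C1 - 9*b^4/32 - b^2/8 - 5*b/6


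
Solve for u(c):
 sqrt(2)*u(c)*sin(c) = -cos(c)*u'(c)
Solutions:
 u(c) = C1*cos(c)^(sqrt(2))


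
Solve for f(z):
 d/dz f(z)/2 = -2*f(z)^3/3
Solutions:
 f(z) = -sqrt(6)*sqrt(-1/(C1 - 4*z))/2
 f(z) = sqrt(6)*sqrt(-1/(C1 - 4*z))/2


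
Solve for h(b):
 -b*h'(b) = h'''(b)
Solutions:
 h(b) = C1 + Integral(C2*airyai(-b) + C3*airybi(-b), b)


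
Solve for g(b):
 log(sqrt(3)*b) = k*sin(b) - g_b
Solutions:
 g(b) = C1 - b*log(b) - b*log(3)/2 + b - k*cos(b)


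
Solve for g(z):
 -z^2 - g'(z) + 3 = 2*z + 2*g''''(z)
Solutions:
 g(z) = C1 + C4*exp(-2^(2/3)*z/2) - z^3/3 - z^2 + 3*z + (C2*sin(2^(2/3)*sqrt(3)*z/4) + C3*cos(2^(2/3)*sqrt(3)*z/4))*exp(2^(2/3)*z/4)


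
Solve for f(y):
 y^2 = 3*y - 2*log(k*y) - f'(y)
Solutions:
 f(y) = C1 - y^3/3 + 3*y^2/2 - 2*y*log(k*y) + 2*y


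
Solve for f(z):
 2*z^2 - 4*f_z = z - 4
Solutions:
 f(z) = C1 + z^3/6 - z^2/8 + z


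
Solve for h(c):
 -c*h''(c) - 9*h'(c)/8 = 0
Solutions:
 h(c) = C1 + C2/c^(1/8)


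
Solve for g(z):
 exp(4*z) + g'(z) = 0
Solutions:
 g(z) = C1 - exp(4*z)/4


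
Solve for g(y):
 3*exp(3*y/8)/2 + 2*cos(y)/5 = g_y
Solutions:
 g(y) = C1 + 4*exp(3*y/8) + 2*sin(y)/5


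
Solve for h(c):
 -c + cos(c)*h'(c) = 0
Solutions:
 h(c) = C1 + Integral(c/cos(c), c)


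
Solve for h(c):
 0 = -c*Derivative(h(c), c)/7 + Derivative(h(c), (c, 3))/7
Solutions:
 h(c) = C1 + Integral(C2*airyai(c) + C3*airybi(c), c)


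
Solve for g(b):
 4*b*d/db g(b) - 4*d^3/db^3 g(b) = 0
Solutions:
 g(b) = C1 + Integral(C2*airyai(b) + C3*airybi(b), b)


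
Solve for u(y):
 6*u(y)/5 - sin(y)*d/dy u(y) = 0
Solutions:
 u(y) = C1*(cos(y) - 1)^(3/5)/(cos(y) + 1)^(3/5)


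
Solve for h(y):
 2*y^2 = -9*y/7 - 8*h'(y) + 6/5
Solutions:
 h(y) = C1 - y^3/12 - 9*y^2/112 + 3*y/20


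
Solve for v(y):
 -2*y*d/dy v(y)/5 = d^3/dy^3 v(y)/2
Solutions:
 v(y) = C1 + Integral(C2*airyai(-10^(2/3)*y/5) + C3*airybi(-10^(2/3)*y/5), y)


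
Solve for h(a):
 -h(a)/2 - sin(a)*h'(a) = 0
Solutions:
 h(a) = C1*(cos(a) + 1)^(1/4)/(cos(a) - 1)^(1/4)


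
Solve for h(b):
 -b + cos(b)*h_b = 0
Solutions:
 h(b) = C1 + Integral(b/cos(b), b)


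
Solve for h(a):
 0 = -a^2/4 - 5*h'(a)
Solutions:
 h(a) = C1 - a^3/60


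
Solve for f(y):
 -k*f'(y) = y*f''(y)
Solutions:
 f(y) = C1 + y^(1 - re(k))*(C2*sin(log(y)*Abs(im(k))) + C3*cos(log(y)*im(k)))


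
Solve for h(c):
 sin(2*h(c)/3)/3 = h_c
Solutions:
 -c/3 + 3*log(cos(2*h(c)/3) - 1)/4 - 3*log(cos(2*h(c)/3) + 1)/4 = C1


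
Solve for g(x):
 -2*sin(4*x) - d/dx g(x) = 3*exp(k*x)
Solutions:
 g(x) = C1 + cos(4*x)/2 - 3*exp(k*x)/k


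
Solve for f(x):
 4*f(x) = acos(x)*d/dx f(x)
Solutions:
 f(x) = C1*exp(4*Integral(1/acos(x), x))


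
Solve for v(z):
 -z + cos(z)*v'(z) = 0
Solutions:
 v(z) = C1 + Integral(z/cos(z), z)


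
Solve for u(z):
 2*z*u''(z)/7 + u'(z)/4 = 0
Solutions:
 u(z) = C1 + C2*z^(1/8)


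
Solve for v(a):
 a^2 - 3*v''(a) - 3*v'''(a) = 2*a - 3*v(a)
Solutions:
 v(a) = C1*exp(-a*(2*2^(1/3)/(3*sqrt(69) + 25)^(1/3) + 4 + 2^(2/3)*(3*sqrt(69) + 25)^(1/3))/12)*sin(2^(1/3)*sqrt(3)*a*(-2^(1/3)*(3*sqrt(69) + 25)^(1/3) + 2/(3*sqrt(69) + 25)^(1/3))/12) + C2*exp(-a*(2*2^(1/3)/(3*sqrt(69) + 25)^(1/3) + 4 + 2^(2/3)*(3*sqrt(69) + 25)^(1/3))/12)*cos(2^(1/3)*sqrt(3)*a*(-2^(1/3)*(3*sqrt(69) + 25)^(1/3) + 2/(3*sqrt(69) + 25)^(1/3))/12) + C3*exp(a*(-2 + 2*2^(1/3)/(3*sqrt(69) + 25)^(1/3) + 2^(2/3)*(3*sqrt(69) + 25)^(1/3))/6) - a^2/3 + 2*a/3 - 2/3


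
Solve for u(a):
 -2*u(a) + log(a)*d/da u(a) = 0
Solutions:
 u(a) = C1*exp(2*li(a))


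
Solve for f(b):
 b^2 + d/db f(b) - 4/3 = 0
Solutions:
 f(b) = C1 - b^3/3 + 4*b/3


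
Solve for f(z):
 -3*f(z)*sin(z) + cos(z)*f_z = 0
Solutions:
 f(z) = C1/cos(z)^3


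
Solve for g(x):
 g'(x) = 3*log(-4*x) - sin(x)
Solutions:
 g(x) = C1 + 3*x*log(-x) - 3*x + 6*x*log(2) + cos(x)


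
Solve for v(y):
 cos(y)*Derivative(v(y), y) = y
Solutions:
 v(y) = C1 + Integral(y/cos(y), y)


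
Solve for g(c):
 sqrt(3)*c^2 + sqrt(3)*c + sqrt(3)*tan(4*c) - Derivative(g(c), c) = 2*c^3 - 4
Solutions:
 g(c) = C1 - c^4/2 + sqrt(3)*c^3/3 + sqrt(3)*c^2/2 + 4*c - sqrt(3)*log(cos(4*c))/4


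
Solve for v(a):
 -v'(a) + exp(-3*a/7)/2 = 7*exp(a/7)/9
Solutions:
 v(a) = C1 - 49*exp(a/7)/9 - 7*exp(-3*a/7)/6


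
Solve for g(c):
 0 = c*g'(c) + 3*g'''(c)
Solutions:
 g(c) = C1 + Integral(C2*airyai(-3^(2/3)*c/3) + C3*airybi(-3^(2/3)*c/3), c)


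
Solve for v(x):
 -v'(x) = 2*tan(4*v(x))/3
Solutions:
 v(x) = -asin(C1*exp(-8*x/3))/4 + pi/4
 v(x) = asin(C1*exp(-8*x/3))/4


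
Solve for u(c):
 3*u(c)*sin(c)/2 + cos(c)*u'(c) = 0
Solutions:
 u(c) = C1*cos(c)^(3/2)


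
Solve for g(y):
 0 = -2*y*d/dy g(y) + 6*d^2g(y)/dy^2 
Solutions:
 g(y) = C1 + C2*erfi(sqrt(6)*y/6)


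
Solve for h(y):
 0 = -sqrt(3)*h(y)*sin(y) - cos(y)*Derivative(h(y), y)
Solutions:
 h(y) = C1*cos(y)^(sqrt(3))


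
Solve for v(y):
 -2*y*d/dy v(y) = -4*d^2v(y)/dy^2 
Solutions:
 v(y) = C1 + C2*erfi(y/2)


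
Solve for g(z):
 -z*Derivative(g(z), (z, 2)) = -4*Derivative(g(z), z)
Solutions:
 g(z) = C1 + C2*z^5


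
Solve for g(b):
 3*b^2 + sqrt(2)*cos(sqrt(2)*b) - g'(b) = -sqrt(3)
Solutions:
 g(b) = C1 + b^3 + sqrt(3)*b + sin(sqrt(2)*b)


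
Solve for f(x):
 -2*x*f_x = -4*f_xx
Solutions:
 f(x) = C1 + C2*erfi(x/2)


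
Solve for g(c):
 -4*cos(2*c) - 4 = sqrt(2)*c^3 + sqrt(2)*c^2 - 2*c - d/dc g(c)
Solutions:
 g(c) = C1 + sqrt(2)*c^4/4 + sqrt(2)*c^3/3 - c^2 + 4*c + 4*sin(c)*cos(c)


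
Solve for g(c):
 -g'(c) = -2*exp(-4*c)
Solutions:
 g(c) = C1 - exp(-4*c)/2


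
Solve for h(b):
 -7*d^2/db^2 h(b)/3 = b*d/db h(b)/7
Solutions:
 h(b) = C1 + C2*erf(sqrt(6)*b/14)


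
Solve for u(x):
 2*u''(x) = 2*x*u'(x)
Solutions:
 u(x) = C1 + C2*erfi(sqrt(2)*x/2)


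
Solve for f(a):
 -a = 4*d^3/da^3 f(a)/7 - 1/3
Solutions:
 f(a) = C1 + C2*a + C3*a^2 - 7*a^4/96 + 7*a^3/72


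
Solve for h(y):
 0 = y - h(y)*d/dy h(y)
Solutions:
 h(y) = -sqrt(C1 + y^2)
 h(y) = sqrt(C1 + y^2)


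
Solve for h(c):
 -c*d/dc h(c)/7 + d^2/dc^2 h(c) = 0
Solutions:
 h(c) = C1 + C2*erfi(sqrt(14)*c/14)


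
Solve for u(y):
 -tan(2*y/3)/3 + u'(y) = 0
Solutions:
 u(y) = C1 - log(cos(2*y/3))/2


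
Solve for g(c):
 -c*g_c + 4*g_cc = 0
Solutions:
 g(c) = C1 + C2*erfi(sqrt(2)*c/4)


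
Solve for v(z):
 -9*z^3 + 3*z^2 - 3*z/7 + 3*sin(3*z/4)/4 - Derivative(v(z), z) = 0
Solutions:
 v(z) = C1 - 9*z^4/4 + z^3 - 3*z^2/14 - cos(3*z/4)


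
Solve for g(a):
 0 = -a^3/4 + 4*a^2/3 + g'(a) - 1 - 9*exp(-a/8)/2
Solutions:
 g(a) = C1 + a^4/16 - 4*a^3/9 + a - 36*exp(-a/8)


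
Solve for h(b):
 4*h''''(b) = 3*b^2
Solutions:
 h(b) = C1 + C2*b + C3*b^2 + C4*b^3 + b^6/480


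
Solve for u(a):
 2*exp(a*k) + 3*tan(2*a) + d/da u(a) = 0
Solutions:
 u(a) = C1 - 2*Piecewise((exp(a*k)/k, Ne(k, 0)), (a, True)) + 3*log(cos(2*a))/2


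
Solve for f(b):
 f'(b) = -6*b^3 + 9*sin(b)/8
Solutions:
 f(b) = C1 - 3*b^4/2 - 9*cos(b)/8


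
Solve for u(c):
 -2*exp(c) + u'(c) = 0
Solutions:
 u(c) = C1 + 2*exp(c)


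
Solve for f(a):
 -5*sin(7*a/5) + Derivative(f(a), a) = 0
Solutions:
 f(a) = C1 - 25*cos(7*a/5)/7


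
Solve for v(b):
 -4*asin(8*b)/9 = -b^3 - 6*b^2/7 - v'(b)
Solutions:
 v(b) = C1 - b^4/4 - 2*b^3/7 + 4*b*asin(8*b)/9 + sqrt(1 - 64*b^2)/18


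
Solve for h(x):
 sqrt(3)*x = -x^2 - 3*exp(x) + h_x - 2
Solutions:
 h(x) = C1 + x^3/3 + sqrt(3)*x^2/2 + 2*x + 3*exp(x)


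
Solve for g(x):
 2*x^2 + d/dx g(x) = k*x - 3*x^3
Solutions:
 g(x) = C1 + k*x^2/2 - 3*x^4/4 - 2*x^3/3


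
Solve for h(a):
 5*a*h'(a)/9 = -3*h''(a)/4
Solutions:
 h(a) = C1 + C2*erf(sqrt(30)*a/9)


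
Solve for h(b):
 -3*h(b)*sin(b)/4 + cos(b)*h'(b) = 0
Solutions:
 h(b) = C1/cos(b)^(3/4)


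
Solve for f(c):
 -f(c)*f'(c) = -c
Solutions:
 f(c) = -sqrt(C1 + c^2)
 f(c) = sqrt(C1 + c^2)


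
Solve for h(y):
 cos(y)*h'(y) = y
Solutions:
 h(y) = C1 + Integral(y/cos(y), y)


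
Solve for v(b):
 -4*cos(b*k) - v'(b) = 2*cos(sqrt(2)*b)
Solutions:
 v(b) = C1 - sqrt(2)*sin(sqrt(2)*b) - 4*sin(b*k)/k


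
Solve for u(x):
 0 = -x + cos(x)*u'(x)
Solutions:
 u(x) = C1 + Integral(x/cos(x), x)


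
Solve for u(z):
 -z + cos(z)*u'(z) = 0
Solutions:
 u(z) = C1 + Integral(z/cos(z), z)


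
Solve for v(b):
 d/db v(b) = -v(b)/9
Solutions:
 v(b) = C1*exp(-b/9)


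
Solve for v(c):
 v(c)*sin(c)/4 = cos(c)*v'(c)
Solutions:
 v(c) = C1/cos(c)^(1/4)


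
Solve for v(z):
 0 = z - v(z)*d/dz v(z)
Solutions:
 v(z) = -sqrt(C1 + z^2)
 v(z) = sqrt(C1 + z^2)


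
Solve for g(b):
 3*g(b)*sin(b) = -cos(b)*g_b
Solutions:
 g(b) = C1*cos(b)^3


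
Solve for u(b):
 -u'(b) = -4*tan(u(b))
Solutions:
 u(b) = pi - asin(C1*exp(4*b))
 u(b) = asin(C1*exp(4*b))


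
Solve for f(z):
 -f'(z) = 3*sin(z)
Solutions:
 f(z) = C1 + 3*cos(z)


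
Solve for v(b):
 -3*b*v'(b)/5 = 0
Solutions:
 v(b) = C1


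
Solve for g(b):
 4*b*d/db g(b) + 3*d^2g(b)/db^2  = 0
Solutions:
 g(b) = C1 + C2*erf(sqrt(6)*b/3)


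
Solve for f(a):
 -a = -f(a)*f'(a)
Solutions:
 f(a) = -sqrt(C1 + a^2)
 f(a) = sqrt(C1 + a^2)


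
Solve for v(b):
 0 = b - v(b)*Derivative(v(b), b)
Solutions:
 v(b) = -sqrt(C1 + b^2)
 v(b) = sqrt(C1 + b^2)


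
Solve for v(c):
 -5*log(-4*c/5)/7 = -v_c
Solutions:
 v(c) = C1 + 5*c*log(-c)/7 + 5*c*(-log(5) - 1 + 2*log(2))/7


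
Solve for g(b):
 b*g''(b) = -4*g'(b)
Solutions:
 g(b) = C1 + C2/b^3


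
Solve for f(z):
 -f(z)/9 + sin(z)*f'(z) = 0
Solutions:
 f(z) = C1*(cos(z) - 1)^(1/18)/(cos(z) + 1)^(1/18)


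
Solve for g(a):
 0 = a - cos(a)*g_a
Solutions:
 g(a) = C1 + Integral(a/cos(a), a)


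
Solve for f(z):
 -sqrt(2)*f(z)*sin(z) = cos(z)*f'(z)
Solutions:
 f(z) = C1*cos(z)^(sqrt(2))


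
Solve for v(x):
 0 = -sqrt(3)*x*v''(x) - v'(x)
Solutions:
 v(x) = C1 + C2*x^(1 - sqrt(3)/3)


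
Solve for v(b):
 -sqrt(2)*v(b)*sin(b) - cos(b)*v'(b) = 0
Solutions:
 v(b) = C1*cos(b)^(sqrt(2))


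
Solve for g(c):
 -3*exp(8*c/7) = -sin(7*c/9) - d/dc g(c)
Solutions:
 g(c) = C1 + 21*exp(8*c/7)/8 + 9*cos(7*c/9)/7


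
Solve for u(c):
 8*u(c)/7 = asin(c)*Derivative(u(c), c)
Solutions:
 u(c) = C1*exp(8*Integral(1/asin(c), c)/7)


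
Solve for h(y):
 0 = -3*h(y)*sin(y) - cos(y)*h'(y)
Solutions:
 h(y) = C1*cos(y)^3


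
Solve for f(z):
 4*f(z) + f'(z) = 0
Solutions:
 f(z) = C1*exp(-4*z)


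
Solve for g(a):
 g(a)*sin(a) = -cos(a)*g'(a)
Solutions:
 g(a) = C1*cos(a)


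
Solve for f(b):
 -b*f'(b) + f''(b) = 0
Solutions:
 f(b) = C1 + C2*erfi(sqrt(2)*b/2)


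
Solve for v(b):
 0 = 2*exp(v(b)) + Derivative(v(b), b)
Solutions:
 v(b) = log(1/(C1 + 2*b))


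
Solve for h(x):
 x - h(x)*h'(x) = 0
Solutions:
 h(x) = -sqrt(C1 + x^2)
 h(x) = sqrt(C1 + x^2)


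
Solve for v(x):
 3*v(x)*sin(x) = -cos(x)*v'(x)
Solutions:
 v(x) = C1*cos(x)^3


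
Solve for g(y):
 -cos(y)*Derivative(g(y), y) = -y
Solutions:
 g(y) = C1 + Integral(y/cos(y), y)


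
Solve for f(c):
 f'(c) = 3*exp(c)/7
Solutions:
 f(c) = C1 + 3*exp(c)/7


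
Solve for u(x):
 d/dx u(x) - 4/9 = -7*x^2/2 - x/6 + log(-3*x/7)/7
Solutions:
 u(x) = C1 - 7*x^3/6 - x^2/12 + x*log(-x)/7 + x*(-9*log(7) + 9*log(3) + 19)/63


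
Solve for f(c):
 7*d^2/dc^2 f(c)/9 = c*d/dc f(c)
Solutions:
 f(c) = C1 + C2*erfi(3*sqrt(14)*c/14)


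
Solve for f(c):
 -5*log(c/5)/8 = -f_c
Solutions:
 f(c) = C1 + 5*c*log(c)/8 - 5*c*log(5)/8 - 5*c/8


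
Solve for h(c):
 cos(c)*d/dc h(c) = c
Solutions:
 h(c) = C1 + Integral(c/cos(c), c)


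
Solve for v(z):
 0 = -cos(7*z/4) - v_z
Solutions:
 v(z) = C1 - 4*sin(7*z/4)/7


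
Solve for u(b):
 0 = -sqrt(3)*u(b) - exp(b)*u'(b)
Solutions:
 u(b) = C1*exp(sqrt(3)*exp(-b))


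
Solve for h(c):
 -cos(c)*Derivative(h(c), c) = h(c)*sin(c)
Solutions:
 h(c) = C1*cos(c)


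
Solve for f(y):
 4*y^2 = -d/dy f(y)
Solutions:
 f(y) = C1 - 4*y^3/3


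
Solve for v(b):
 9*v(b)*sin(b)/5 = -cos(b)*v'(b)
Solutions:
 v(b) = C1*cos(b)^(9/5)


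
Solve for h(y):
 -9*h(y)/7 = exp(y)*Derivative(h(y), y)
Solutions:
 h(y) = C1*exp(9*exp(-y)/7)


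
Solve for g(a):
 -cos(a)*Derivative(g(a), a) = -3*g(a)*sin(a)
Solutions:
 g(a) = C1/cos(a)^3


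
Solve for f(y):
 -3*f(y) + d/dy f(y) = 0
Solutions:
 f(y) = C1*exp(3*y)


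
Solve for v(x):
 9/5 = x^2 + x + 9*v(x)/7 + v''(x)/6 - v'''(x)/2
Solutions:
 v(x) = C1*exp(x*(-7^(2/3)*(405*sqrt(263) + 6568)^(1/3) - 7*7^(1/3)/(405*sqrt(263) + 6568)^(1/3) + 14)/126)*sin(sqrt(3)*7^(1/3)*x*(-7^(1/3)*(405*sqrt(263) + 6568)^(1/3) + 7/(405*sqrt(263) + 6568)^(1/3))/126) + C2*exp(x*(-7^(2/3)*(405*sqrt(263) + 6568)^(1/3) - 7*7^(1/3)/(405*sqrt(263) + 6568)^(1/3) + 14)/126)*cos(sqrt(3)*7^(1/3)*x*(-7^(1/3)*(405*sqrt(263) + 6568)^(1/3) + 7/(405*sqrt(263) + 6568)^(1/3))/126) + C3*exp(x*(7*7^(1/3)/(405*sqrt(263) + 6568)^(1/3) + 7 + 7^(2/3)*(405*sqrt(263) + 6568)^(1/3))/63) - 7*x^2/9 - 7*x/9 + 1946/1215


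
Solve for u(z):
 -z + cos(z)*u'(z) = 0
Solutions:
 u(z) = C1 + Integral(z/cos(z), z)


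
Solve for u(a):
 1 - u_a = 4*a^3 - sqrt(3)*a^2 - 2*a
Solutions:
 u(a) = C1 - a^4 + sqrt(3)*a^3/3 + a^2 + a


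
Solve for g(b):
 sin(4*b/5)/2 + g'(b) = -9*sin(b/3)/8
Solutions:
 g(b) = C1 + 27*cos(b/3)/8 + 5*cos(4*b/5)/8


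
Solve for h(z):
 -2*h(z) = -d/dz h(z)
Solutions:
 h(z) = C1*exp(2*z)


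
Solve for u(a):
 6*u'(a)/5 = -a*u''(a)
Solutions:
 u(a) = C1 + C2/a^(1/5)


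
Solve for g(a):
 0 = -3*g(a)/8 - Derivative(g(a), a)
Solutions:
 g(a) = C1*exp(-3*a/8)


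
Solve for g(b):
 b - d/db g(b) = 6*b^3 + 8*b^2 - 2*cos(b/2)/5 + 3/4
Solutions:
 g(b) = C1 - 3*b^4/2 - 8*b^3/3 + b^2/2 - 3*b/4 + 4*sin(b/2)/5


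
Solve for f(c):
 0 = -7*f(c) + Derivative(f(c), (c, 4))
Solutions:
 f(c) = C1*exp(-7^(1/4)*c) + C2*exp(7^(1/4)*c) + C3*sin(7^(1/4)*c) + C4*cos(7^(1/4)*c)


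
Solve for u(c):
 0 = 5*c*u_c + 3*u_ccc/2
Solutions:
 u(c) = C1 + Integral(C2*airyai(-10^(1/3)*3^(2/3)*c/3) + C3*airybi(-10^(1/3)*3^(2/3)*c/3), c)


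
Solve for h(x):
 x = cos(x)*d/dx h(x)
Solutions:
 h(x) = C1 + Integral(x/cos(x), x)


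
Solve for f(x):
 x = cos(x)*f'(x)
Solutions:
 f(x) = C1 + Integral(x/cos(x), x)


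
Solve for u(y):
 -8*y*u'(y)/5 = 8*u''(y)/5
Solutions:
 u(y) = C1 + C2*erf(sqrt(2)*y/2)


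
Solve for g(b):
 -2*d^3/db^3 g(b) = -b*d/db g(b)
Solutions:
 g(b) = C1 + Integral(C2*airyai(2^(2/3)*b/2) + C3*airybi(2^(2/3)*b/2), b)


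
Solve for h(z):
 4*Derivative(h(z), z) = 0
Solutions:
 h(z) = C1


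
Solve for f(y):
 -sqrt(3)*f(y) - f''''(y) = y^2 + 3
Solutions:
 f(y) = -sqrt(3)*y^2/3 + (C1*sin(sqrt(2)*3^(1/8)*y/2) + C2*cos(sqrt(2)*3^(1/8)*y/2))*exp(-sqrt(2)*3^(1/8)*y/2) + (C3*sin(sqrt(2)*3^(1/8)*y/2) + C4*cos(sqrt(2)*3^(1/8)*y/2))*exp(sqrt(2)*3^(1/8)*y/2) - sqrt(3)


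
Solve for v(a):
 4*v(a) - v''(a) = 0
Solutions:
 v(a) = C1*exp(-2*a) + C2*exp(2*a)


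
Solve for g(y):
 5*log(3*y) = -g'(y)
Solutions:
 g(y) = C1 - 5*y*log(y) - y*log(243) + 5*y


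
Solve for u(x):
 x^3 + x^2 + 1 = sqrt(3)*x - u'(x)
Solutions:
 u(x) = C1 - x^4/4 - x^3/3 + sqrt(3)*x^2/2 - x


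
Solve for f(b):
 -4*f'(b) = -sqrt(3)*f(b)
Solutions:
 f(b) = C1*exp(sqrt(3)*b/4)


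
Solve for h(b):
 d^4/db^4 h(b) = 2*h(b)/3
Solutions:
 h(b) = C1*exp(-2^(1/4)*3^(3/4)*b/3) + C2*exp(2^(1/4)*3^(3/4)*b/3) + C3*sin(2^(1/4)*3^(3/4)*b/3) + C4*cos(2^(1/4)*3^(3/4)*b/3)


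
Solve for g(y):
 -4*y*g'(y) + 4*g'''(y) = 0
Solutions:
 g(y) = C1 + Integral(C2*airyai(y) + C3*airybi(y), y)


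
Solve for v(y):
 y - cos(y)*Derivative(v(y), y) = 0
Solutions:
 v(y) = C1 + Integral(y/cos(y), y)


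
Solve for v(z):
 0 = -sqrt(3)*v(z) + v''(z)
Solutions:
 v(z) = C1*exp(-3^(1/4)*z) + C2*exp(3^(1/4)*z)


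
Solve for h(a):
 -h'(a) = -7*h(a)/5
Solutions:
 h(a) = C1*exp(7*a/5)


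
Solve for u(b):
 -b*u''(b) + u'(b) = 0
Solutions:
 u(b) = C1 + C2*b^2


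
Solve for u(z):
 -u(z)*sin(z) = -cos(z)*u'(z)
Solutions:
 u(z) = C1/cos(z)


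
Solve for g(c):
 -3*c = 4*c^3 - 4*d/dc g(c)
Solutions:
 g(c) = C1 + c^4/4 + 3*c^2/8


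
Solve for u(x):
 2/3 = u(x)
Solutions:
 u(x) = 2/3


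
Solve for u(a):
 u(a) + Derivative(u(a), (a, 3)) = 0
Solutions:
 u(a) = C3*exp(-a) + (C1*sin(sqrt(3)*a/2) + C2*cos(sqrt(3)*a/2))*exp(a/2)


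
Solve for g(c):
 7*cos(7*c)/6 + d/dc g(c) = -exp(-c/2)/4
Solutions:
 g(c) = C1 - sin(7*c)/6 + exp(-c/2)/2


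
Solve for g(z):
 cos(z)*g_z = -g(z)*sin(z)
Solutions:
 g(z) = C1*cos(z)


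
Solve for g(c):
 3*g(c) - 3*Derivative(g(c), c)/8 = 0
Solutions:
 g(c) = C1*exp(8*c)


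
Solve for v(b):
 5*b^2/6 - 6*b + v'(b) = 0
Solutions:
 v(b) = C1 - 5*b^3/18 + 3*b^2


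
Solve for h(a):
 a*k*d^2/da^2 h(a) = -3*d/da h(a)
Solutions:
 h(a) = C1 + a^(((re(k) - 3)*re(k) + im(k)^2)/(re(k)^2 + im(k)^2))*(C2*sin(3*log(a)*Abs(im(k))/(re(k)^2 + im(k)^2)) + C3*cos(3*log(a)*im(k)/(re(k)^2 + im(k)^2)))


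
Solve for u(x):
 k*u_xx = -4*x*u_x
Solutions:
 u(x) = C1 + C2*sqrt(k)*erf(sqrt(2)*x*sqrt(1/k))


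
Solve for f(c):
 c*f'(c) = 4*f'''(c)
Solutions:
 f(c) = C1 + Integral(C2*airyai(2^(1/3)*c/2) + C3*airybi(2^(1/3)*c/2), c)


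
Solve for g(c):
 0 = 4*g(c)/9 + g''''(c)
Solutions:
 g(c) = (C1*sin(sqrt(3)*c/3) + C2*cos(sqrt(3)*c/3))*exp(-sqrt(3)*c/3) + (C3*sin(sqrt(3)*c/3) + C4*cos(sqrt(3)*c/3))*exp(sqrt(3)*c/3)


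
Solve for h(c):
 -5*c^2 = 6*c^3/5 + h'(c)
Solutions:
 h(c) = C1 - 3*c^4/10 - 5*c^3/3


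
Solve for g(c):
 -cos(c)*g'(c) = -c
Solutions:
 g(c) = C1 + Integral(c/cos(c), c)


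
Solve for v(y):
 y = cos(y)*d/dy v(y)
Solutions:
 v(y) = C1 + Integral(y/cos(y), y)


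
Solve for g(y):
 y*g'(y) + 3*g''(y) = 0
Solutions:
 g(y) = C1 + C2*erf(sqrt(6)*y/6)


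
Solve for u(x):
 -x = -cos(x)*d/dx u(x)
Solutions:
 u(x) = C1 + Integral(x/cos(x), x)


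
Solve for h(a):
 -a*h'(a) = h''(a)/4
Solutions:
 h(a) = C1 + C2*erf(sqrt(2)*a)


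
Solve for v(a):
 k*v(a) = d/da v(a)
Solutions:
 v(a) = C1*exp(a*k)


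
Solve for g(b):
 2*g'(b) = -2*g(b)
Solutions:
 g(b) = C1*exp(-b)


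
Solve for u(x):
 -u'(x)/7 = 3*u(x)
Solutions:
 u(x) = C1*exp(-21*x)


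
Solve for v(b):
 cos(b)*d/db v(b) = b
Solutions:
 v(b) = C1 + Integral(b/cos(b), b)


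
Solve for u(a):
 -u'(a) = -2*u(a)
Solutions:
 u(a) = C1*exp(2*a)


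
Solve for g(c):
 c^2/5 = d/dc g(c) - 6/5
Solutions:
 g(c) = C1 + c^3/15 + 6*c/5


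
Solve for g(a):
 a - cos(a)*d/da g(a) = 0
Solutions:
 g(a) = C1 + Integral(a/cos(a), a)


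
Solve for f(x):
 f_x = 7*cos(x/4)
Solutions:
 f(x) = C1 + 28*sin(x/4)


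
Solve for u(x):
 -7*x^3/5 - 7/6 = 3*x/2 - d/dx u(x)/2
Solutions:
 u(x) = C1 + 7*x^4/10 + 3*x^2/2 + 7*x/3


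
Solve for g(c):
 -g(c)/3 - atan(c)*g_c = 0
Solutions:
 g(c) = C1*exp(-Integral(1/atan(c), c)/3)


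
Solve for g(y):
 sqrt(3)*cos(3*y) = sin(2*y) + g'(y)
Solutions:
 g(y) = C1 + sqrt(3)*sin(3*y)/3 + cos(2*y)/2


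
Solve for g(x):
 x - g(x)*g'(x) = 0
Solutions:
 g(x) = -sqrt(C1 + x^2)
 g(x) = sqrt(C1 + x^2)


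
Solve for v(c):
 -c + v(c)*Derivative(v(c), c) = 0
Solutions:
 v(c) = -sqrt(C1 + c^2)
 v(c) = sqrt(C1 + c^2)


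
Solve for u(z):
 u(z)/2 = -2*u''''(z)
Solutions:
 u(z) = (C1*sin(z/2) + C2*cos(z/2))*exp(-z/2) + (C3*sin(z/2) + C4*cos(z/2))*exp(z/2)


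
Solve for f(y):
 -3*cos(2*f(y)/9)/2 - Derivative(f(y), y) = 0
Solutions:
 3*y/2 - 9*log(sin(2*f(y)/9) - 1)/4 + 9*log(sin(2*f(y)/9) + 1)/4 = C1


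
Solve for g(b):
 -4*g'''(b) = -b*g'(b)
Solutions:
 g(b) = C1 + Integral(C2*airyai(2^(1/3)*b/2) + C3*airybi(2^(1/3)*b/2), b)


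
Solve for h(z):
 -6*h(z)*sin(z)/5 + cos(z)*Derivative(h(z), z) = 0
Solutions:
 h(z) = C1/cos(z)^(6/5)


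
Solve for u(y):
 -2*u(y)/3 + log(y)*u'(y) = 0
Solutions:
 u(y) = C1*exp(2*li(y)/3)


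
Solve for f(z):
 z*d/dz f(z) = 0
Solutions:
 f(z) = C1


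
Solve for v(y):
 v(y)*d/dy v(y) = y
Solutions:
 v(y) = -sqrt(C1 + y^2)
 v(y) = sqrt(C1 + y^2)


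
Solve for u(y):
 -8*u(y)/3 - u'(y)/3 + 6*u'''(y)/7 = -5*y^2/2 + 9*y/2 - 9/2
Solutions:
 u(y) = C1*exp(-42^(1/3)*y*(42^(1/3)/(sqrt(46614) + 216)^(1/3) + (sqrt(46614) + 216)^(1/3))/36)*sin(14^(1/3)*3^(1/6)*y*(-3^(2/3)*(sqrt(46614) + 216)^(1/3) + 3*14^(1/3)/(sqrt(46614) + 216)^(1/3))/36) + C2*exp(-42^(1/3)*y*(42^(1/3)/(sqrt(46614) + 216)^(1/3) + (sqrt(46614) + 216)^(1/3))/36)*cos(14^(1/3)*3^(1/6)*y*(-3^(2/3)*(sqrt(46614) + 216)^(1/3) + 3*14^(1/3)/(sqrt(46614) + 216)^(1/3))/36) + C3*exp(42^(1/3)*y*(42^(1/3)/(sqrt(46614) + 216)^(1/3) + (sqrt(46614) + 216)^(1/3))/18) + 15*y^2/16 - 123*y/64 + 987/512


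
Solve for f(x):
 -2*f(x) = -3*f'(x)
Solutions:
 f(x) = C1*exp(2*x/3)


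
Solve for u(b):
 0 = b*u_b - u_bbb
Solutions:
 u(b) = C1 + Integral(C2*airyai(b) + C3*airybi(b), b)


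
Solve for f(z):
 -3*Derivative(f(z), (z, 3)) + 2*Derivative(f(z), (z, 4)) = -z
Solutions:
 f(z) = C1 + C2*z + C3*z^2 + C4*exp(3*z/2) + z^4/72 + z^3/27


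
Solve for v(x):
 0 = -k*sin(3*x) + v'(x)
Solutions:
 v(x) = C1 - k*cos(3*x)/3


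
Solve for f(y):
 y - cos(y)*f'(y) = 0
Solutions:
 f(y) = C1 + Integral(y/cos(y), y)


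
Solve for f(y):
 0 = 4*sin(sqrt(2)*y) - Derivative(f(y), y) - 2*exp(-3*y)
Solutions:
 f(y) = C1 - 2*sqrt(2)*cos(sqrt(2)*y) + 2*exp(-3*y)/3


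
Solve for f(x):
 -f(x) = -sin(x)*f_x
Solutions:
 f(x) = C1*sqrt(cos(x) - 1)/sqrt(cos(x) + 1)


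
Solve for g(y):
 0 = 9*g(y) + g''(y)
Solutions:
 g(y) = C1*sin(3*y) + C2*cos(3*y)


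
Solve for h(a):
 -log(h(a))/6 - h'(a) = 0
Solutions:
 li(h(a)) = C1 - a/6


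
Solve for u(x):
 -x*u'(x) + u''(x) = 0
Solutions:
 u(x) = C1 + C2*erfi(sqrt(2)*x/2)


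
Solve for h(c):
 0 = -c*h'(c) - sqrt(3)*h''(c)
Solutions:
 h(c) = C1 + C2*erf(sqrt(2)*3^(3/4)*c/6)


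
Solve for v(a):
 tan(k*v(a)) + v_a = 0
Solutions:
 v(a) = Piecewise((-asin(exp(C1*k - a*k))/k + pi/k, Ne(k, 0)), (nan, True))
 v(a) = Piecewise((asin(exp(C1*k - a*k))/k, Ne(k, 0)), (nan, True))


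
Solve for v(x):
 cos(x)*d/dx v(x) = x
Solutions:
 v(x) = C1 + Integral(x/cos(x), x)


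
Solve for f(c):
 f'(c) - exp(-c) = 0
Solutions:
 f(c) = C1 - exp(-c)


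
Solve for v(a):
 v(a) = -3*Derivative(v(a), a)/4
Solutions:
 v(a) = C1*exp(-4*a/3)


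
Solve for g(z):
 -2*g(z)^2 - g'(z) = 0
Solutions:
 g(z) = 1/(C1 + 2*z)


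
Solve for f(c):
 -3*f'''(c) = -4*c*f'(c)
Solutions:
 f(c) = C1 + Integral(C2*airyai(6^(2/3)*c/3) + C3*airybi(6^(2/3)*c/3), c)


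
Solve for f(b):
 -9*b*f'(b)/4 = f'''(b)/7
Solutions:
 f(b) = C1 + Integral(C2*airyai(-126^(1/3)*b/2) + C3*airybi(-126^(1/3)*b/2), b)


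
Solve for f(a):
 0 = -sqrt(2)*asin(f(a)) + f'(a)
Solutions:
 Integral(1/asin(_y), (_y, f(a))) = C1 + sqrt(2)*a


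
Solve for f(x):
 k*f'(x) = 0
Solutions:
 f(x) = C1


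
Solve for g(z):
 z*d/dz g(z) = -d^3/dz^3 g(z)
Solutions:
 g(z) = C1 + Integral(C2*airyai(-z) + C3*airybi(-z), z)


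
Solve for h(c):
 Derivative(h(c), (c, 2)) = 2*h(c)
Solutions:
 h(c) = C1*exp(-sqrt(2)*c) + C2*exp(sqrt(2)*c)


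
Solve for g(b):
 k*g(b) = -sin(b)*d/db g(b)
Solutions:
 g(b) = C1*exp(k*(-log(cos(b) - 1) + log(cos(b) + 1))/2)


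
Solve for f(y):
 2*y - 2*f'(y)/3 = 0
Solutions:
 f(y) = C1 + 3*y^2/2


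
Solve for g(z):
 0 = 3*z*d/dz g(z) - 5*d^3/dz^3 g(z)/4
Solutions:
 g(z) = C1 + Integral(C2*airyai(12^(1/3)*5^(2/3)*z/5) + C3*airybi(12^(1/3)*5^(2/3)*z/5), z)


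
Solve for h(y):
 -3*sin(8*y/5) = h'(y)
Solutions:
 h(y) = C1 + 15*cos(8*y/5)/8


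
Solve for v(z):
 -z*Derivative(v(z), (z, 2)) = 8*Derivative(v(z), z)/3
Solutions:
 v(z) = C1 + C2/z^(5/3)


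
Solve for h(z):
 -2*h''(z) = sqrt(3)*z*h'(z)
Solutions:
 h(z) = C1 + C2*erf(3^(1/4)*z/2)


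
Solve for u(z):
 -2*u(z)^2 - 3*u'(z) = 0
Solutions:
 u(z) = 3/(C1 + 2*z)


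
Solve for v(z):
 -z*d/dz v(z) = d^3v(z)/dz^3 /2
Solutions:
 v(z) = C1 + Integral(C2*airyai(-2^(1/3)*z) + C3*airybi(-2^(1/3)*z), z)


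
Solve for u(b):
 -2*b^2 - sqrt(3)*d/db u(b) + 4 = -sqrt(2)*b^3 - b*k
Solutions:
 u(b) = C1 + sqrt(6)*b^4/12 - 2*sqrt(3)*b^3/9 + sqrt(3)*b^2*k/6 + 4*sqrt(3)*b/3


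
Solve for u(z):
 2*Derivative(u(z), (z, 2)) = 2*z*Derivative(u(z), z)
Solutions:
 u(z) = C1 + C2*erfi(sqrt(2)*z/2)


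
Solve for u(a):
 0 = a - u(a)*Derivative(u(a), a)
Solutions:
 u(a) = -sqrt(C1 + a^2)
 u(a) = sqrt(C1 + a^2)


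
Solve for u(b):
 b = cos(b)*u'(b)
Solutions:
 u(b) = C1 + Integral(b/cos(b), b)


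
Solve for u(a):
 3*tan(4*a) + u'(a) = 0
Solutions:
 u(a) = C1 + 3*log(cos(4*a))/4


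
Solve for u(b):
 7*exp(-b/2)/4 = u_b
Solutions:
 u(b) = C1 - 7*exp(-b/2)/2


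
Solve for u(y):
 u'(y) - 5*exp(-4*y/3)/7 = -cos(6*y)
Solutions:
 u(y) = C1 - sin(6*y)/6 - 15*exp(-4*y/3)/28


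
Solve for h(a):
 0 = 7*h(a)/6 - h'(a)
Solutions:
 h(a) = C1*exp(7*a/6)


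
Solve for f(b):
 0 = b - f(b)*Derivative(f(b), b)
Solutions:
 f(b) = -sqrt(C1 + b^2)
 f(b) = sqrt(C1 + b^2)


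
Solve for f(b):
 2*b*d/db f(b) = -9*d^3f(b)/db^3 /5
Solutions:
 f(b) = C1 + Integral(C2*airyai(-30^(1/3)*b/3) + C3*airybi(-30^(1/3)*b/3), b)


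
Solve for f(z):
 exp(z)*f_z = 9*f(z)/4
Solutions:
 f(z) = C1*exp(-9*exp(-z)/4)


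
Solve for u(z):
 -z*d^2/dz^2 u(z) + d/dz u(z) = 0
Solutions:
 u(z) = C1 + C2*z^2


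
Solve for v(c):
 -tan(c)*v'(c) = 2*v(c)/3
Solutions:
 v(c) = C1/sin(c)^(2/3)


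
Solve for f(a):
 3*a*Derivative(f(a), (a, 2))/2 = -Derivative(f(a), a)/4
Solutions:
 f(a) = C1 + C2*a^(5/6)


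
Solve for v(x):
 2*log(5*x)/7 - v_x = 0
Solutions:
 v(x) = C1 + 2*x*log(x)/7 - 2*x/7 + 2*x*log(5)/7


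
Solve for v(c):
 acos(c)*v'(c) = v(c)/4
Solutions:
 v(c) = C1*exp(Integral(1/acos(c), c)/4)


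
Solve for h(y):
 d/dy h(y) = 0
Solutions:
 h(y) = C1


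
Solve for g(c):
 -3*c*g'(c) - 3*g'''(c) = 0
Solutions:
 g(c) = C1 + Integral(C2*airyai(-c) + C3*airybi(-c), c)


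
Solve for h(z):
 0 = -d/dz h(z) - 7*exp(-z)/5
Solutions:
 h(z) = C1 + 7*exp(-z)/5


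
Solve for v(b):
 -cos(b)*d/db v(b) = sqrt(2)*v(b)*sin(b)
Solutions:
 v(b) = C1*cos(b)^(sqrt(2))


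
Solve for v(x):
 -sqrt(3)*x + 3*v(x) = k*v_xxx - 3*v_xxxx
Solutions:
 v(x) = C1*exp(x*(k - sqrt(k^2 + 6*12^(1/3)*(k^2 + sqrt(k^4 - 768))^(1/3) + 48*18^(1/3)/(k^2 + sqrt(k^4 - 768))^(1/3)) - sqrt(2)*sqrt(-k^3/sqrt(k^2 + 6*12^(1/3)*(k^2 + sqrt(k^4 - 768))^(1/3) + 48*18^(1/3)/(k^2 + sqrt(k^4 - 768))^(1/3)) + k^2 - 3*12^(1/3)*(k^2 + sqrt(k^4 - 768))^(1/3) - 24*18^(1/3)/(k^2 + sqrt(k^4 - 768))^(1/3)))/12) + C2*exp(x*(k - sqrt(k^2 + 6*12^(1/3)*(k^2 + sqrt(k^4 - 768))^(1/3) + 48*18^(1/3)/(k^2 + sqrt(k^4 - 768))^(1/3)) + sqrt(2)*sqrt(-k^3/sqrt(k^2 + 6*12^(1/3)*(k^2 + sqrt(k^4 - 768))^(1/3) + 48*18^(1/3)/(k^2 + sqrt(k^4 - 768))^(1/3)) + k^2 - 3*12^(1/3)*(k^2 + sqrt(k^4 - 768))^(1/3) - 24*18^(1/3)/(k^2 + sqrt(k^4 - 768))^(1/3)))/12) + C3*exp(x*(k + sqrt(k^2 + 6*12^(1/3)*(k^2 + sqrt(k^4 - 768))^(1/3) + 48*18^(1/3)/(k^2 + sqrt(k^4 - 768))^(1/3)) - sqrt(2)*sqrt(k^3/sqrt(k^2 + 6*12^(1/3)*(k^2 + sqrt(k^4 - 768))^(1/3) + 48*18^(1/3)/(k^2 + sqrt(k^4 - 768))^(1/3)) + k^2 - 3*12^(1/3)*(k^2 + sqrt(k^4 - 768))^(1/3) - 24*18^(1/3)/(k^2 + sqrt(k^4 - 768))^(1/3)))/12) + C4*exp(x*(k + sqrt(k^2 + 6*12^(1/3)*(k^2 + sqrt(k^4 - 768))^(1/3) + 48*18^(1/3)/(k^2 + sqrt(k^4 - 768))^(1/3)) + sqrt(2)*sqrt(k^3/sqrt(k^2 + 6*12^(1/3)*(k^2 + sqrt(k^4 - 768))^(1/3) + 48*18^(1/3)/(k^2 + sqrt(k^4 - 768))^(1/3)) + k^2 - 3*12^(1/3)*(k^2 + sqrt(k^4 - 768))^(1/3) - 24*18^(1/3)/(k^2 + sqrt(k^4 - 768))^(1/3)))/12) + sqrt(3)*x/3


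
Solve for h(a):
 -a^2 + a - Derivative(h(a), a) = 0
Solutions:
 h(a) = C1 - a^3/3 + a^2/2


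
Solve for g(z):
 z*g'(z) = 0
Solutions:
 g(z) = C1


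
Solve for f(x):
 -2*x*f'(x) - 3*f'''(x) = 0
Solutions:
 f(x) = C1 + Integral(C2*airyai(-2^(1/3)*3^(2/3)*x/3) + C3*airybi(-2^(1/3)*3^(2/3)*x/3), x)


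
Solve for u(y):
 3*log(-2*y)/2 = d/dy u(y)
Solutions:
 u(y) = C1 + 3*y*log(-y)/2 + 3*y*(-1 + log(2))/2


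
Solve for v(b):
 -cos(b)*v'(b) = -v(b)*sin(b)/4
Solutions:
 v(b) = C1/cos(b)^(1/4)


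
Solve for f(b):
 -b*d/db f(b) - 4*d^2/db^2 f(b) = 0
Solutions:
 f(b) = C1 + C2*erf(sqrt(2)*b/4)


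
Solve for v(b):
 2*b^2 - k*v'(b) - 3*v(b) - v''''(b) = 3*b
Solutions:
 v(b) = C1*exp(b*(-sqrt(2)*sqrt((k^2/16 + sqrt(k^4/256 - 1))^(1/3) + (k^2/16 + sqrt(k^4/256 - 1))^(-1/3)) + sqrt(sqrt(2)*k/sqrt((k^2/16 + sqrt(k^4/256 - 1))^(1/3) + (k^2/16 + sqrt(k^4/256 - 1))^(-1/3)) - 2*(k^2/16 + sqrt(k^4/256 - 1))^(1/3) - 2/(k^2/16 + sqrt(k^4/256 - 1))^(1/3)))/2) + C2*exp(b*(sqrt(2)*sqrt((k^2/16 + sqrt(k^4/256 - 1))^(1/3) + (k^2/16 + sqrt(k^4/256 - 1))^(-1/3)) - sqrt(-sqrt(2)*k/sqrt((k^2/16 + sqrt(k^4/256 - 1))^(1/3) + (k^2/16 + sqrt(k^4/256 - 1))^(-1/3)) - 2*(k^2/16 + sqrt(k^4/256 - 1))^(1/3) - 2/(k^2/16 + sqrt(k^4/256 - 1))^(1/3)))/2) + C3*exp(b*(sqrt(2)*sqrt((k^2/16 + sqrt(k^4/256 - 1))^(1/3) + (k^2/16 + sqrt(k^4/256 - 1))^(-1/3)) + sqrt(-sqrt(2)*k/sqrt((k^2/16 + sqrt(k^4/256 - 1))^(1/3) + (k^2/16 + sqrt(k^4/256 - 1))^(-1/3)) - 2*(k^2/16 + sqrt(k^4/256 - 1))^(1/3) - 2/(k^2/16 + sqrt(k^4/256 - 1))^(1/3)))/2) + C4*exp(-b*(sqrt(2)*sqrt((k^2/16 + sqrt(k^4/256 - 1))^(1/3) + (k^2/16 + sqrt(k^4/256 - 1))^(-1/3)) + sqrt(sqrt(2)*k/sqrt((k^2/16 + sqrt(k^4/256 - 1))^(1/3) + (k^2/16 + sqrt(k^4/256 - 1))^(-1/3)) - 2*(k^2/16 + sqrt(k^4/256 - 1))^(1/3) - 2/(k^2/16 + sqrt(k^4/256 - 1))^(1/3)))/2) + 2*b^2/3 - 4*b*k/9 - b + 4*k^2/27 + k/3


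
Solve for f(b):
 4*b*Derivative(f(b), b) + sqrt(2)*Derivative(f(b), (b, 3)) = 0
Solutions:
 f(b) = C1 + Integral(C2*airyai(-sqrt(2)*b) + C3*airybi(-sqrt(2)*b), b)


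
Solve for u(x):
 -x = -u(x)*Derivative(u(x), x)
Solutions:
 u(x) = -sqrt(C1 + x^2)
 u(x) = sqrt(C1 + x^2)


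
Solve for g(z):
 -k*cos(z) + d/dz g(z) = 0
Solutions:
 g(z) = C1 + k*sin(z)


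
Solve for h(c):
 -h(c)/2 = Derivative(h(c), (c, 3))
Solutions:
 h(c) = C3*exp(-2^(2/3)*c/2) + (C1*sin(2^(2/3)*sqrt(3)*c/4) + C2*cos(2^(2/3)*sqrt(3)*c/4))*exp(2^(2/3)*c/4)


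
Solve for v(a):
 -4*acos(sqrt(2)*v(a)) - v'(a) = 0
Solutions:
 Integral(1/acos(sqrt(2)*_y), (_y, v(a))) = C1 - 4*a


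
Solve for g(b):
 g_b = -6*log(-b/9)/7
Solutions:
 g(b) = C1 - 6*b*log(-b)/7 + 6*b*(1 + 2*log(3))/7


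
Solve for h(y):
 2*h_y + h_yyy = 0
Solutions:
 h(y) = C1 + C2*sin(sqrt(2)*y) + C3*cos(sqrt(2)*y)


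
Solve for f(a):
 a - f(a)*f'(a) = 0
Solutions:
 f(a) = -sqrt(C1 + a^2)
 f(a) = sqrt(C1 + a^2)


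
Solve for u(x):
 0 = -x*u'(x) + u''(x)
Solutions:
 u(x) = C1 + C2*erfi(sqrt(2)*x/2)


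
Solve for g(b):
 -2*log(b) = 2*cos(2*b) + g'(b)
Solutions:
 g(b) = C1 - 2*b*log(b) + 2*b - sin(2*b)


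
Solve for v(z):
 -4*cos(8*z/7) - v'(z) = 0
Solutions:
 v(z) = C1 - 7*sin(8*z/7)/2


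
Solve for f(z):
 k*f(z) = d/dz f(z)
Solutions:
 f(z) = C1*exp(k*z)


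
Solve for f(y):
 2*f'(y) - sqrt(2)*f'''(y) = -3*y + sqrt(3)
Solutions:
 f(y) = C1 + C2*exp(-2^(1/4)*y) + C3*exp(2^(1/4)*y) - 3*y^2/4 + sqrt(3)*y/2


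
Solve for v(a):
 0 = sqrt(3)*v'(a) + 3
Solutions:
 v(a) = C1 - sqrt(3)*a


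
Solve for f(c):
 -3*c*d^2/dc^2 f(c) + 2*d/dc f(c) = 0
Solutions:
 f(c) = C1 + C2*c^(5/3)


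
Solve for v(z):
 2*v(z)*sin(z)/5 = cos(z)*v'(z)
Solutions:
 v(z) = C1/cos(z)^(2/5)


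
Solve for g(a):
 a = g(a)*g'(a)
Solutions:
 g(a) = -sqrt(C1 + a^2)
 g(a) = sqrt(C1 + a^2)


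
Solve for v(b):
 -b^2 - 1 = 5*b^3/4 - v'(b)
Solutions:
 v(b) = C1 + 5*b^4/16 + b^3/3 + b


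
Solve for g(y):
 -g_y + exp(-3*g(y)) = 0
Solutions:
 g(y) = log(C1 + 3*y)/3
 g(y) = log((-3^(1/3) - 3^(5/6)*I)*(C1 + y)^(1/3)/2)
 g(y) = log((-3^(1/3) + 3^(5/6)*I)*(C1 + y)^(1/3)/2)


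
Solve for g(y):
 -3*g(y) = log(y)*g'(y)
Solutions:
 g(y) = C1*exp(-3*li(y))


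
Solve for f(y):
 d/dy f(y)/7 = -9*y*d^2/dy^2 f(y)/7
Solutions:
 f(y) = C1 + C2*y^(8/9)
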